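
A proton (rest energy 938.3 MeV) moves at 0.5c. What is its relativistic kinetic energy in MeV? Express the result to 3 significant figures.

Lorentz factor: γ = (1 − 0.25)^(−1/2) = 1.1547.
Kinetic energy: K = (γ − 1)mc² = (1.1547 − 1) × 938.3 MeV = 0.1547 × 938.3 = 145 MeV.

145 MeV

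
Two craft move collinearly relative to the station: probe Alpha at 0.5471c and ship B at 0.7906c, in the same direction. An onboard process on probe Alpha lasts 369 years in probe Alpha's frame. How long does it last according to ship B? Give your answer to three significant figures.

409 years

The velocity of probe Alpha relative to ship B is (0.5471 − 0.7906)c / (1 − 0.5471×0.7906) = −0.4291c; relative speed 0.4291c.
At |u| = 0.4291c, γ = (1 − 0.184127)^(−1/2) = 1.1071.
The clock on probe Alpha records proper time, so ship B measures Δt = γΔτ = 1.1071 × 369 = 409 years.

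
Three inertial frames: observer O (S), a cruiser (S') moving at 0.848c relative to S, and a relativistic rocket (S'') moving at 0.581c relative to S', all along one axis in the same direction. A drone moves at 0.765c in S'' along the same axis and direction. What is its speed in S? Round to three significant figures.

0.994c

First combine the drone and relativistic rocket (S''→S'): u₁ = (0.765 + 0.581)/(1 + 0.765×0.581) = 1.346/1.444465 = 0.93183.
Then combine with the cruiser (S'→S): u = (0.93183 + 0.848)/(1 + 0.93183×0.848) = 1.77983/1.79019184 = 0.99421.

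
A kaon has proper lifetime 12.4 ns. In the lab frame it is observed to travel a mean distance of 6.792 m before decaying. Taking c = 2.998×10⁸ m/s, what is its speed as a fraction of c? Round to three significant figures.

0.877c

Lab distance = (lab lifetime)·v = γτ·βc, so βγ = d/(cτ) = 6.792/(2.998×10⁸ × 1.240×10^-8) = 1.827.
With βγ = 1.827: γ² = 1 + (βγ)² = 4.33793, and β = (βγ)/γ = 1.827/2.08277 = 0.877.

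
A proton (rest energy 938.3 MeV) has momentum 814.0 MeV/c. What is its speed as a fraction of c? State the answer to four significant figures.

0.6553c

βγ = pc/(mc²) = 814.0/938.3 = 0.86753.
Since γ² = 1 + (βγ)² = 1.752608, γ = √1.752608 = 1.32386, and β = (βγ)/γ = 0.86753/1.32386 = 0.6553.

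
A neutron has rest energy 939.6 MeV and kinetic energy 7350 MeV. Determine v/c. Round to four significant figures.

0.9936

γ = 1 + K/(mc²) = 1 + 7350/939.6 = 8.8225.
β = √(1 − 1/γ²) = √(1 − 0.0128474) = √0.9871526 = 0.9936.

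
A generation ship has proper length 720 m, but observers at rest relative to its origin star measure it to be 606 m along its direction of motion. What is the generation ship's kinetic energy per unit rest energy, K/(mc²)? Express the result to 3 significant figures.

From L = L₀/γ: γ = 720/606 = 1.18812.
K/(mc²) = γ − 1 = 1.18812 − 1 = 0.188.

0.188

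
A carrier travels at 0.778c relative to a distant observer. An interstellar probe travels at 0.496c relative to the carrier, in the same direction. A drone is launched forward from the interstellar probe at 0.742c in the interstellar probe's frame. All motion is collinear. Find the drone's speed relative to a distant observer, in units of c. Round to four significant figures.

0.9876c

Compose velocities in two stages. Stage 1 (into S'): u₁ = (0.742+0.496)/(1+0.742×0.496) = 0.90495.
Stage 2 (into S): u = (0.90495+0.778)/(1+0.90495×0.778) = 0.98762, so the speed is 0.9876c.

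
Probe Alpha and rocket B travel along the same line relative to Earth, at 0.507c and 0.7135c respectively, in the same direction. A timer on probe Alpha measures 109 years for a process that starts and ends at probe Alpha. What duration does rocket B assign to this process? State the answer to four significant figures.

115.2 years

The velocity of probe Alpha relative to rocket B is (0.507 − 0.7135)c / (1 − 0.507×0.7135) = −0.32354c; relative speed 0.32354c.
γ for this relative speed: γ = 1/√(1 − 0.104678) = 1.0568.
The clock on probe Alpha records proper time, so rocket B measures Δt = γΔτ = 1.0568 × 109 = 115.2 years.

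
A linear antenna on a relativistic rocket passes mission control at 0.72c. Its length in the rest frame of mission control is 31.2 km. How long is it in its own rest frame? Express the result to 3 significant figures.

45.0 km

γ = 1/√(1 − β²) = 1/√(1 − 0.5184) = 1/√0.4816 = 1/0.693974 = 1.441.
Proper length: L₀ = γ·L = 1.441 × 31.2 = 45.0 km.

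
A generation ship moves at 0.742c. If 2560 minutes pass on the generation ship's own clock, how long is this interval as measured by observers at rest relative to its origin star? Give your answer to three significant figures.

3820 minutes

With β = 0.742, γ = 1/√(1 − 0.742²) = 1/√0.449436 = 1.4916.
The onboard clock measures proper time, so the interval in the rest frame of its origin star is dilated: Δt = γ·Δτ = 1.4916 × 2560 minutes = 3820 minutes.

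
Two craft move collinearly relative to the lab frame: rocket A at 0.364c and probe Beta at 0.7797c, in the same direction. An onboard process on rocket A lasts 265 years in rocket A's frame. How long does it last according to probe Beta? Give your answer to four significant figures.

325.4 years

The velocity of rocket A relative to probe Beta is (0.364 − 0.7797)c / (1 − 0.364×0.7797) = −0.58043c; relative speed 0.58043c.
γ for this relative speed: γ = 1/√(1 − 0.336899) = 1.228.
Rocket A's interval is proper; time dilation gives Δt_B = γΔτ = 1.228 × 265 years = 325.4 years.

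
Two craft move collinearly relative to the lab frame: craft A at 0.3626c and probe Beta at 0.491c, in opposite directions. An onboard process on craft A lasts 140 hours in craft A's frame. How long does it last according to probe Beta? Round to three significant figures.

203 hours

The velocity of craft A relative to probe Beta is (0.3626 + 0.491)c / (1 + 0.3626×0.491) = 0.7246c; relative speed 0.7246c.
γ for this relative speed: γ = 1/√(1 − 0.525045) = 1.451.
The clock on craft A records proper time, so probe Beta measures Δt = γΔτ = 1.451 × 140 = 203 hours.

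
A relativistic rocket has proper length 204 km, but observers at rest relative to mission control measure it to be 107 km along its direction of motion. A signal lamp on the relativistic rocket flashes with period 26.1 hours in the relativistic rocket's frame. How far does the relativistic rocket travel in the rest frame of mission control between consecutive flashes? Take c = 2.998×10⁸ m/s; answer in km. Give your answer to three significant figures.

4.57×10^10 km

Length contraction gives γ = L₀/L = 204/107 = 1.90654.
β = √(1 − 1/γ²) = 0.8514. Lab-frame period = γτ = 1.90654×26.1 hours = 49.761 hours. Distance = βc × γτ = 0.8514 × 2.998×10⁸ m/s × 179139.6 s = 4.5725×10^13 m = 4.57×10^10 km.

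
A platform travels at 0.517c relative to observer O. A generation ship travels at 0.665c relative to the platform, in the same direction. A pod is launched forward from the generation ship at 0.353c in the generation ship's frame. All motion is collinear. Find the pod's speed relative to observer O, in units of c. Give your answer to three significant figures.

0.941c

Apply u = (u'+v)/(1+u'v) twice. Pod in the platform frame: (0.353+0.665)/(1+0.353·0.665) = 1.018/1.234745 = 0.82446c.
That velocity, transformed to the rest frame of observer O: (0.82446+0.517)/(1+0.82446·0.517) = 1.34146/1.42624582 = 0.94055c.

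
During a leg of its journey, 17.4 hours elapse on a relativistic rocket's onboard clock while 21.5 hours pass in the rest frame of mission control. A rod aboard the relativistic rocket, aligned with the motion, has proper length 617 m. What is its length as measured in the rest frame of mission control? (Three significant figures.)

499 m

γ = Δt/Δτ = 21.5/17.4 = 1.23563.
The rod contracts by the same γ: 617 m / 1.23563 = 499 m.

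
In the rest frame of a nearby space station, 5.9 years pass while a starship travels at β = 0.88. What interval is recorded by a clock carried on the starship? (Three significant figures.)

2.80 years

Lorentz factor: γ = (1 − 0.7744)^(−1/2) = 2.1054.
The moving clock records proper time: Δτ = Δt/γ = 5.9/2.1054 = 2.80 years.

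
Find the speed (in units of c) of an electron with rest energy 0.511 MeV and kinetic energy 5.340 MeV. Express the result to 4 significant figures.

γ = 1 + K/(mc²) = 1 + 5.340/0.511 = 11.45.
β = √(1 − 1/γ²) = √(1 − 0.00762762) = √0.99237238 = 0.9962.

0.9962c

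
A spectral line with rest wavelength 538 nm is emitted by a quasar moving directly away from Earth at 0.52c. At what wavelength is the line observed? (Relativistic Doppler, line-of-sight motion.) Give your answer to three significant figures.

957 nm

Relativistic Doppler for wavelength: λ_obs = λ_src · √((1+β)/(1−β)).
With β = 0.52: factor = √(1.52/0.48) = 1.7795.
λ_obs = 538 × 1.7795 = 957 nm.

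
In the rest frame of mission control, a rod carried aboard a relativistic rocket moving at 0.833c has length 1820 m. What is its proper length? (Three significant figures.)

3290 m

Lorentz factor: γ = (1 − 0.693889)^(−1/2) = 1.8074.
Proper length: L₀ = γ·L = 1.8074 × 1820 = 3290 m.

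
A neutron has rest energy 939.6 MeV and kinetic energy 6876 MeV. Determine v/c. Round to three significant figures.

0.993

K = (γ−1)mc², so γ = 1 + 6876/939.6 = 8.318.
Then v/c = √(1 − γ⁻²) = √(1 − 0.0144531) = √0.9855469 = 0.993.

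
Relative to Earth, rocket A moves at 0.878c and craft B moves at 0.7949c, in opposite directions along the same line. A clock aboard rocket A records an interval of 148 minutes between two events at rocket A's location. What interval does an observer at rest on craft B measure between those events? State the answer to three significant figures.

Speed of rocket A in craft B's frame: u = (v_A + v_B)/(1 + v_A v_B/c²) = (0.878 + 0.7949)/(1 + 0.878×0.7949) = 1.6729/1.6979222 = 0.98526; |u| = 0.98526c.
γ for this relative speed: γ = 1/√(1 − 0.970737) = 5.8458.
Rocket A's interval is proper; time dilation gives Δt_B = γΔτ = 5.8458 × 148 minutes = 865 minutes.

865 minutes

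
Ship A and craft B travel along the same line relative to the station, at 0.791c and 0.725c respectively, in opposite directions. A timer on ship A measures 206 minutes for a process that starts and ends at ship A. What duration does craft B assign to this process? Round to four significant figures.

769.2 minutes

Transform ship A's velocity into craft B's frame: (0.791 + 0.725)/(1 + 0.791·0.725) = 1.516/1.573475, so the relative speed is 0.96347c.
At |u| = 0.96347c, γ = (1 − 0.928274)^(−1/2) = 3.7339.
Ship A's interval is proper; time dilation gives Δt_B = γΔτ = 3.7339 × 206 minutes = 769.2 minutes.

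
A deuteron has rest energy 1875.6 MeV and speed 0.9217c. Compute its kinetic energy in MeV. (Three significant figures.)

With β = 0.9217, γ = 1/√(1 − 0.9217²) = 1/√0.15046911 = 2.578.
Kinetic energy: K = (γ − 1)mc² = (2.578 − 1) × 1875.6 MeV = 1.578 × 1875.6 = 2960 MeV.

2960 MeV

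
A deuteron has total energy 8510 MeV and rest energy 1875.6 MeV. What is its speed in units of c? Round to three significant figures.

0.975c

Total energy E = γmc² gives γ = 8510/1875.6 = 4.5372.
Hence β = √(1 − 1/γ²) = √(1 − 0.0485763) = √0.9514237 = 0.975.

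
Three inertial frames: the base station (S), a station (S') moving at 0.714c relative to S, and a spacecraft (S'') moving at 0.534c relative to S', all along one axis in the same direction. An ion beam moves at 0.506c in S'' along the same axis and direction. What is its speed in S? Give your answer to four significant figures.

0.9673c

First combine the ion beam and spacecraft (S''→S'): u₁ = (0.506 + 0.534)/(1 + 0.506×0.534) = 1.04/1.270204 = 0.81877.
Then combine with the station (S'→S): u = (0.81877 + 0.714)/(1 + 0.81877×0.714) = 1.53277/1.58460178 = 0.96729.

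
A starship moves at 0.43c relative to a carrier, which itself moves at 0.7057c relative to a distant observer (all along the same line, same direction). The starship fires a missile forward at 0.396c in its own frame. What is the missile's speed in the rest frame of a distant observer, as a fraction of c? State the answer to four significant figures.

0.9422c

Compose velocities in two stages. Stage 1 (into S'): u₁ = (0.396+0.43)/(1+0.396×0.43) = 0.70581.
Stage 2 (into S): u = (0.70581+0.7057)/(1+0.70581×0.7057) = 0.94221, so the speed is 0.9422c.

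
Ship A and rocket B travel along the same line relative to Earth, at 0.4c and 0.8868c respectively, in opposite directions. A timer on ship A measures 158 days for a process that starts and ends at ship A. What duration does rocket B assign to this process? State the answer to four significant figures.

The velocity of ship A relative to rocket B is (0.4 + 0.8868)c / (1 + 0.4×0.8868) = 0.94986c; relative speed 0.94986c.
At |u| = 0.94986c, γ = (1 − 0.902234)^(−1/2) = 3.1982.
Ship A's interval is proper; time dilation gives Δt_B = γΔτ = 3.1982 × 158 days = 505.3 days.

505.3 days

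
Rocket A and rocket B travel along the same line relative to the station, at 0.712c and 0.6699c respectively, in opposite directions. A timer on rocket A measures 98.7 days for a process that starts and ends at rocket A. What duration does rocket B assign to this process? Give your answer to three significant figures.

Speed of rocket A in rocket B's frame: u = (v_A + v_B)/(1 + v_A v_B/c²) = (0.712 + 0.6699)/(1 + 0.712×0.6699) = 1.3819/1.4769688 = 0.93563; |u| = 0.93563c.
γ for this relative speed: γ = 1/√(1 − 0.875403) = 2.833.
Rocket A's interval is proper; time dilation gives Δt_B = γΔτ = 2.833 × 98.7 days = 280 days.

280 days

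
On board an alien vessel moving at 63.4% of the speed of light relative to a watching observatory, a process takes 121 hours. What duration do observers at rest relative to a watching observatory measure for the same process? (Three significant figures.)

With β = 0.634, γ = 1/√(1 − 0.634²) = 1/√0.598044 = 1.2931.
Time dilation: Δt = γ·Δτ = 1.2931 × 121 = 156 hours.

156 hours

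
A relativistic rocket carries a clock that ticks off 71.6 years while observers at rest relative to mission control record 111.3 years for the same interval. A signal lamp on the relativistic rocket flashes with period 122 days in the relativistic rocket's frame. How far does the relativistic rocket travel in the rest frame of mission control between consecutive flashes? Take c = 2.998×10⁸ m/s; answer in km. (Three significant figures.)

3.76×10^12 km

From Δt = γΔτ: γ = 111.3/71.6 = 1.55447.
β = √(1 − 1/γ²) = 0.76561. Lab-frame period = γτ = 1.55447×122 days = 189.65 days. Distance = βc × γτ = 0.76561 × 2.998×10⁸ m/s × 16385760 s = 3.7610×10^15 m = 3.76×10^12 km.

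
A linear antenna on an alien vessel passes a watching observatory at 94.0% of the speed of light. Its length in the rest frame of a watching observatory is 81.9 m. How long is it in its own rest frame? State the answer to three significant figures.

240 m

β² = 0.8836, so γ = 1/√0.1164 = 2.9311.
Proper length: L₀ = γ·L = 2.9311 × 81.9 = 240 m.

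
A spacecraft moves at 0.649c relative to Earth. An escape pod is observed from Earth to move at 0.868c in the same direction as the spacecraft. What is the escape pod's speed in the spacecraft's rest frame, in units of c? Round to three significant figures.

0.502c

Transform to the spacecraft's frame: u' = (u − v)/(1 − uv/c²).
u' = (0.868 − 0.649)/(1 − 0.868×0.649) = 0.219/0.436668 = 0.50153.
Speed in the spacecraft's frame: 0.502c (in the same direction).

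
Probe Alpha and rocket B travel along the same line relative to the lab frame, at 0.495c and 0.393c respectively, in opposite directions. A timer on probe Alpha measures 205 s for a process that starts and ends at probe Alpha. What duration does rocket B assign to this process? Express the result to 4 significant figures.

306.5 s

Speed of probe Alpha in rocket B's frame: u = (v_A + v_B)/(1 + v_A v_B/c²) = (0.495 + 0.393)/(1 + 0.495×0.393) = 0.888/1.194535 = 0.74339; |u| = 0.74339c.
γ for this relative speed: γ = 1/√(1 − 0.552629) = 1.4951.
The clock on probe Alpha records proper time, so rocket B measures Δt = γΔτ = 1.4951 × 205 = 306.5 s.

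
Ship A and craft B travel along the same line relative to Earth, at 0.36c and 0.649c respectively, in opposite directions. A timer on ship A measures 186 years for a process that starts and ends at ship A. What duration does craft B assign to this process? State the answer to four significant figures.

Transform ship A's velocity into craft B's frame: (0.36 + 0.649)/(1 + 0.36·0.649) = 1.009/1.23364, so the relative speed is 0.8179c.
γ for this relative speed: γ = 1/√(1 − 0.66896) = 1.738.
The clock on ship A records proper time, so craft B measures Δt = γΔτ = 1.738 × 186 = 323.3 years.

323.3 years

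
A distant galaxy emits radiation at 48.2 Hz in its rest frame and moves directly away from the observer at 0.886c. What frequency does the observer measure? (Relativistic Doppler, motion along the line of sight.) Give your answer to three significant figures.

11.9 Hz

Relativistic Doppler (source moving away): f_obs = f_src · √((1−β)/(1+β)).
With β = 0.886: factor = √(0.114/1.886) = 0.24586.
f_obs = 48.2 × 0.24586 = 11.9 Hz.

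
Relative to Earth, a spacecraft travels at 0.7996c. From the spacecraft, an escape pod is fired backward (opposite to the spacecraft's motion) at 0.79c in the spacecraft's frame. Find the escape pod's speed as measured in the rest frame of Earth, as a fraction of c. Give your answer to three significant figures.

Relativistic velocity addition: u = (u' + v)/(1 + u'v/c²), with u' = −0.79c and v = 0.7996c.
Numerator: −0.79 + 0.7996 = 0.0096. Denominator: 1 + (−0.79)(0.7996) = 0.368316.
u = 0.0096/0.368316 = 0.026065, so the speed is 0.0261c.

0.0261c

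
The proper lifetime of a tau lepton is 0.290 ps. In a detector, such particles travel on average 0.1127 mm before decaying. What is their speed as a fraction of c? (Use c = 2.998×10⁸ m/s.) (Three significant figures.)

0.792c

Let x = d/(cτ) = 1.127×10^-4 m / (2.998×10⁸ m/s × 2.900×10^-13 s) = 1.2963. Since d = βγcτ, x = βγ = β/√(1−β²).
Solving: β² = x²/(1+x²) = 1.68039/2.68039 = 0.62692, so β = 0.792.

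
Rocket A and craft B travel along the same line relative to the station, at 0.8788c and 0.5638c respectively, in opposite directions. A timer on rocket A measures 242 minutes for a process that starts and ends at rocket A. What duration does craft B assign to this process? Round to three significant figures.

Speed of rocket A in craft B's frame: u = (v_A + v_B)/(1 + v_A v_B/c²) = (0.8788 + 0.5638)/(1 + 0.8788×0.5638) = 1.4426/1.49546744 = 0.96465; |u| = 0.96465c.
At |u| = 0.96465c, γ = (1 − 0.93055)^(−1/2) = 3.7946.
The clock on rocket A records proper time, so craft B measures Δt = γΔτ = 3.7946 × 242 = 918 minutes.

918 minutes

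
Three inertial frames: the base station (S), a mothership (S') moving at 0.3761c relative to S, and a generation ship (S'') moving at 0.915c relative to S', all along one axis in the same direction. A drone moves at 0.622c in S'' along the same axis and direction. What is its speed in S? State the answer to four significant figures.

Apply u = (u'+v)/(1+u'v) twice. Drone in the mothership frame: (0.622+0.915)/(1+0.622·0.915) = 1.537/1.56913 = 0.97952c.
That velocity, transformed to the rest frame of the base station: (0.97952+0.3761)/(1+0.97952·0.3761) = 1.35562/1.368397472 = 0.99066c.

0.9907c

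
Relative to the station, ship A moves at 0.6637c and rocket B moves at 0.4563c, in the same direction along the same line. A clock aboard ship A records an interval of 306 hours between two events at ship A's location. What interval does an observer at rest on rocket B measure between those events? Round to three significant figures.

Speed of ship A in rocket B's frame: u = (v_A − v_B)/(1 − v_A v_B/c²) = (0.6637 − 0.4563)/(1 − 0.6637×0.4563) = 0.2074/0.69715369 = 0.2975; |u| = 0.2975c.
γ for this relative speed: γ = 1/√(1 − 0.0885062) = 1.0474.
The clock on ship A records proper time, so rocket B measures Δt = γΔτ = 1.0474 × 306 = 321 hours.

321 hours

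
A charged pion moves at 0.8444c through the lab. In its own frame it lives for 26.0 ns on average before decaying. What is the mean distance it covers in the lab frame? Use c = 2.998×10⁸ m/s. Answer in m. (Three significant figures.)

12.3 m

β² = 0.71301136, so γ = 1/√0.28698864 = 1.8667.
Lab-frame lifetime: Δt = γτ = 1.8667 × 26.0 ns = 48.534 ns.
Distance: d = vΔt = 0.8444 × 2.998×10⁸ m/s × 4.8534×10^-8 s = 12.3 m.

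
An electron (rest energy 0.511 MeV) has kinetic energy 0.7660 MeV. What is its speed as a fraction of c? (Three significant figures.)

K = (γ−1)mc², so γ = 1 + 0.7660/0.511 = 2.499.
Then v/c = √(1 − γ⁻²) = √(1 − 0.160128) = √0.839872 = 0.916.

0.916c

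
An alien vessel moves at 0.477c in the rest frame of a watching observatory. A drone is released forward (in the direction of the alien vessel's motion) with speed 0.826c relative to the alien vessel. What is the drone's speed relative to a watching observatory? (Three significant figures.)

0.935c

In units of c, u = (u' + v)/(1 + u'v) with u' = 0.826 and v = 0.477.
Numerator: 0.826 + 0.477 = 1.303. Denominator: 1 + (0.826)(0.477) = 1.394002.
u = 1.303/1.394002 = 0.93472, so the speed is 0.935c.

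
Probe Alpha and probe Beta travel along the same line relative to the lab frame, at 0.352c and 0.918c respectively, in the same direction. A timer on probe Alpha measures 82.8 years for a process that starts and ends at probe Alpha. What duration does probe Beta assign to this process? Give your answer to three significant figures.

151 years

Speed of probe Alpha in probe Beta's frame: u = (v_A − v_B)/(1 − v_A v_B/c²) = (0.352 − 0.918)/(1 − 0.352×0.918) = −0.566/0.676864 = −0.83621; |u| = 0.83621c.
γ for this relative speed: γ = 1/√(1 − 0.699247) = 1.8235.
Probe Alpha's interval is proper; time dilation gives Δt_B = γΔτ = 1.8235 × 82.8 years = 151 years.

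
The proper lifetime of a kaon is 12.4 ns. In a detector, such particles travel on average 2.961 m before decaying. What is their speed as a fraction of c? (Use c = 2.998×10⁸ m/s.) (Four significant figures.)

0.6230c

Let x = d/(cτ) = 2.961 m / (2.998×10⁸ m/s × 1.240×10^-8 s) = 0.7965. Since d = βγcτ, x = βγ = β/√(1−β²).
Solving: β² = x²/(1+x²) = 0.634412/1.634412 = 0.388159, so β = 0.6230.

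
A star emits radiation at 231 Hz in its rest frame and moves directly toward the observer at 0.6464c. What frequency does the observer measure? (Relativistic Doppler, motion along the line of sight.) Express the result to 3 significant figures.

498 Hz

Relativistic Doppler (source moving toward): f_obs = f_src · √((1+β)/(1−β)).
With β = 0.6464: factor = √(1.6464/0.3536) = 2.1578.
f_obs = 231 × 2.1578 = 498 Hz.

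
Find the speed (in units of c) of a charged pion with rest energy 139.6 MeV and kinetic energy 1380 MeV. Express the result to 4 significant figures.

γ = 1 + K/(mc²) = 1 + 1380/139.6 = 10.885.
β = √(1 − 1/γ²) = √(1 − 0.00844001) = √0.99155999 = 0.9958.

0.9958c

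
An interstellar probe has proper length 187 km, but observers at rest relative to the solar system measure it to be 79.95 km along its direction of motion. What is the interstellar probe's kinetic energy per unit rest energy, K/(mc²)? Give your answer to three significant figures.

γ = L₀/L = 187/79.95 = 2.33896.
Since K = (γ−1)mc², K/(mc²) = 2.33896 − 1 = 1.34.

1.34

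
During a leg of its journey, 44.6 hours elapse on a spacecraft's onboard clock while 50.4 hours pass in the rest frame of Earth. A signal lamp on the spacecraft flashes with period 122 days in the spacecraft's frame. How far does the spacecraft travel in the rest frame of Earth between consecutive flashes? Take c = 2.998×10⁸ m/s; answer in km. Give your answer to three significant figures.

From Δt = γΔτ: γ = 50.4/44.6 = 1.13004.
β = √(1 − 1/γ²) = 0.46573. Lab-frame period = γτ = 1.13004×122 days = 137.86 days. Distance = βc × γτ = 0.46573 × 2.998×10⁸ m/s × 11911104 s = 1.6631×10^15 m = 1.66×10^12 km.

1.66×10^12 km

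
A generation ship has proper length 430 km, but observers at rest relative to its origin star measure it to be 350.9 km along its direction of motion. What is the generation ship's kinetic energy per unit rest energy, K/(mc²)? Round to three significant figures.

0.225

γ = L₀/L = 430/350.9 = 1.22542.
K/(mc²) = γ − 1 = 1.22542 − 1 = 0.225.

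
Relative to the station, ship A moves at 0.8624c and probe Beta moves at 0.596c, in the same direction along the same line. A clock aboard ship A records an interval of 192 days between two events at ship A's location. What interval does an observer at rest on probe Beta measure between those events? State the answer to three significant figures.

The velocity of ship A relative to probe Beta is (0.8624 − 0.596)c / (1 − 0.8624×0.596) = 0.54814c; relative speed 0.54814c.
γ for this relative speed: γ = 1/√(1 − 0.300457) = 1.1956.
The clock on ship A records proper time, so probe Beta measures Δt = γΔτ = 1.1956 × 192 = 230 days.

230 days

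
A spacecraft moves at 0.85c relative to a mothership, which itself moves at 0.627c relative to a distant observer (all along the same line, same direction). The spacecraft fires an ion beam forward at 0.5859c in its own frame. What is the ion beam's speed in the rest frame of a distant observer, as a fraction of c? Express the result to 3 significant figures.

Apply u = (u'+v)/(1+u'v) twice. Ion beam in the mothership frame: (0.5859+0.85)/(1+0.5859·0.85) = 1.4359/1.498015 = 0.95854c.
That velocity, transformed to the rest frame of a distant observer: (0.95854+0.627)/(1+0.95854·0.627) = 1.58554/1.60100458 = 0.99034c.

0.990c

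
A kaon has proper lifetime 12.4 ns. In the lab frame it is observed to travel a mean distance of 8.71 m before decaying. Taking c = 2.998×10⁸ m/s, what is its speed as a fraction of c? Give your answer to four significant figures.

Let x = d/(cτ) = 8.710 m / (2.998×10⁸ m/s × 1.240×10^-8 s) = 2.343. Since d = βγcτ, x = βγ = β/√(1−β²).
Solving: β² = x²/(1+x²) = 5.48965/6.48965 = 0.845908, so β = 0.9197.

0.9197c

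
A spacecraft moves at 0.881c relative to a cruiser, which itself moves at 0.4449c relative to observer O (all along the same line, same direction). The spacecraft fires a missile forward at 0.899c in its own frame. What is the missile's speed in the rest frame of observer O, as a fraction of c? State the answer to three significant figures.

0.997c

Compose velocities in two stages. Stage 1 (into S'): u₁ = (0.899+0.881)/(1+0.899×0.881) = 0.99329.
Stage 2 (into S): u = (0.99329+0.4449)/(1+0.99329×0.4449) = 0.99742, so the speed is 0.997c.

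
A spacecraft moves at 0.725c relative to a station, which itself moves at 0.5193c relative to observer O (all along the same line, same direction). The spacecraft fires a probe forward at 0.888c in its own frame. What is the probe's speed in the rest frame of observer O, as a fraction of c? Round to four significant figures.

Apply u = (u'+v)/(1+u'v) twice. Probe in the station frame: (0.888+0.725)/(1+0.888·0.725) = 1.613/1.6438 = 0.98126c.
That velocity, transformed to the rest frame of observer O: (0.98126+0.5193)/(1+0.98126·0.5193) = 1.50056/1.509568318 = 0.99403c.

0.9940c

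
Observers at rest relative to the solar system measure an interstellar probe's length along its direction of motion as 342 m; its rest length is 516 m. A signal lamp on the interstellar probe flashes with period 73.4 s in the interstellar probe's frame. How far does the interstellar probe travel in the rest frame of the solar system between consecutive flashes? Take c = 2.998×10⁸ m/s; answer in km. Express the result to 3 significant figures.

Length contraction gives γ = L₀/L = 516/342 = 1.50877.
β = √(1 − 1/γ²) = 0.7488. Lab-frame period = γτ = 1.50877×73.4 s = 110.74 s. Distance = βc × γτ = 0.7488 × 2.998×10⁸ m/s × 110.74 s = 2.4860×10^10 m = 2.49×10^7 km.

2.49×10^7 km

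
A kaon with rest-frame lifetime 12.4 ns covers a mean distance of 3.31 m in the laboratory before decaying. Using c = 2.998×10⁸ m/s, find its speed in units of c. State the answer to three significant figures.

0.665c

d = βγcτ ⇒ βγ = d/(cτ) = 3.310 m / (3.71752 m) = 0.89038.
β = (βγ)/√(1+(βγ)²) = 0.89038/√1.792777 = 0.665.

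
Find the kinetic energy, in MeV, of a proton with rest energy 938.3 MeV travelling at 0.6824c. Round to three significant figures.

345 MeV

Lorentz factor: γ = (1 − 0.46566976)^(−1/2) = 1.36803.
Kinetic energy: K = (γ − 1)mc² = (1.36803 − 1) × 938.3 MeV = 0.36803 × 938.3 = 345 MeV.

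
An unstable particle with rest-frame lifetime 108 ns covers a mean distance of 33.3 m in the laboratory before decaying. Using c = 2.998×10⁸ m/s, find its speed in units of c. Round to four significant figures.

d = βγcτ ⇒ βγ = d/(cτ) = 33.30 m / (32.3784 m) = 1.0285.
β = (βγ)/√(1+(βγ)²) = 1.0285/√2.05781 = 0.7170.

0.7170c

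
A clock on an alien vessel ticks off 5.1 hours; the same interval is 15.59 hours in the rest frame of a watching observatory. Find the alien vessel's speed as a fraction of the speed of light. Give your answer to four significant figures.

0.9450c

γ = Δt/Δτ = 15.59/5.1 = 3.0569.
β = √(1 − 1/γ²) = √(1 − 0.107013) = √0.892987 = 0.9450.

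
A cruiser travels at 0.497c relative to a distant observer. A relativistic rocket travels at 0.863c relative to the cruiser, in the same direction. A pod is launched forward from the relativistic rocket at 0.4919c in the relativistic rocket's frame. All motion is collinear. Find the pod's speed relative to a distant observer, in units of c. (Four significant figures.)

Apply u = (u'+v)/(1+u'v) twice. Pod in the cruiser frame: (0.4919+0.863)/(1+0.4919·0.863) = 1.3549/1.4245097 = 0.95113c.
That velocity, transformed to the rest frame of a distant observer: (0.95113+0.497)/(1+0.95113·0.497) = 1.44813/1.47271161 = 0.98331c.

0.9833c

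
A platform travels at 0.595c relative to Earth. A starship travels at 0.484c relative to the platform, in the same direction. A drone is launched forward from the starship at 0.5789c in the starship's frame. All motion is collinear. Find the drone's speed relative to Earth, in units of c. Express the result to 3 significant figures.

0.954c

Compose velocities in two stages. Stage 1 (into S'): u₁ = (0.5789+0.484)/(1+0.5789×0.484) = 0.83027.
Stage 2 (into S): u = (0.83027+0.595)/(1+0.83027×0.595) = 0.95399, so the speed is 0.954c.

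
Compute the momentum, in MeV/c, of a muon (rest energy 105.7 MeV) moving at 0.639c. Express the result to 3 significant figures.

With β = 0.639, γ = 1/√(1 − 0.639²) = 1/√0.591679 = 1.3.
Momentum: p = γβ·mc = 1.3 × 0.639 × 105.7 MeV/c = 87.8 MeV/c.

87.8 MeV/c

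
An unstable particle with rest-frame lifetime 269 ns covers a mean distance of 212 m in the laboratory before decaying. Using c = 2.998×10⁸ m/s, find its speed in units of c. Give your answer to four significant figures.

0.9347c

Lab distance = (lab lifetime)·v = γτ·βc, so βγ = d/(cτ) = 212.0/(2.998×10⁸ × 2.690×10^-7) = 2.6288.
With βγ = 2.6288: γ² = 1 + (βγ)² = 7.91059, and β = (βγ)/γ = 2.6288/2.81258 = 0.9347.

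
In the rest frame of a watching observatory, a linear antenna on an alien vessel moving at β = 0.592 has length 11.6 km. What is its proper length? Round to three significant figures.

14.4 km

Lorentz factor: γ = (1 − 0.350464)^(−1/2) = 1.2408.
Proper length: L₀ = γ·L = 1.2408 × 11.6 = 14.4 km.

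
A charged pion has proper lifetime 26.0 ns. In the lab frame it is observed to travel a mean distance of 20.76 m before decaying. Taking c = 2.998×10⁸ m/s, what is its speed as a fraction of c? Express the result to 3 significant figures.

0.936c

d = βγcτ ⇒ βγ = d/(cτ) = 20.76 m / (7.7948 m) = 2.6633.
β = (βγ)/√(1+(βγ)²) = 2.6633/√8.09317 = 0.936.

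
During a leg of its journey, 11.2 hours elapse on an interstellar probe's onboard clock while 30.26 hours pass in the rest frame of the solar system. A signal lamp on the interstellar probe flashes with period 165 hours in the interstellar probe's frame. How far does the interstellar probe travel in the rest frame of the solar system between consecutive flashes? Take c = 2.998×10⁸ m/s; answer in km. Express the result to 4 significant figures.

4.470×10^11 km

γ = Δt/Δτ = 30.26/11.2 = 2.70179.
β = √(1 − 1/γ²) = 0.92898. Lab-frame period = γτ = 2.70179×165 hours = 445.8 hours. Distance = βc × γτ = 0.92898 × 2.998×10⁸ m/s × 1604880 s = 4.4697×10^14 m = 4.470×10^11 km.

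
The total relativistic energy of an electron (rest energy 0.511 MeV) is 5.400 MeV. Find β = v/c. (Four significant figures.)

γ = E/(mc²) = 5.400/0.511 = 10.568.
β = √(1 − 1/γ²) = √(1 − 0.00895394) = √0.99104606 = 0.9955.

0.9955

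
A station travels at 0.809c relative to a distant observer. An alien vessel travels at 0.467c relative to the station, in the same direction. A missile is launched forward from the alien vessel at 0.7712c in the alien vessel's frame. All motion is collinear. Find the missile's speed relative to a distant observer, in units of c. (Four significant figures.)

0.9901c

Compose velocities in two stages. Stage 1 (into S'): u₁ = (0.7712+0.467)/(1+0.7712×0.467) = 0.91034.
Stage 2 (into S): u = (0.91034+0.809)/(1+0.91034×0.809) = 0.99014, so the speed is 0.9901c.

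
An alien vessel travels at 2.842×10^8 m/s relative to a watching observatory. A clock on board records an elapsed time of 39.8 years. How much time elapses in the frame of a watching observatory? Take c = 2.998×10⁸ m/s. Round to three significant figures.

125 years

β = v/c = (2.842×10^8 m/s)/(2.998×10⁸ m/s) = 0.947965.
With β = 0.947965, γ = 1/√(1 − 0.947965²) = 1/√0.1013624 = 3.141.
Time dilation: Δt = γ·Δτ = 3.141 × 39.8 = 125 years.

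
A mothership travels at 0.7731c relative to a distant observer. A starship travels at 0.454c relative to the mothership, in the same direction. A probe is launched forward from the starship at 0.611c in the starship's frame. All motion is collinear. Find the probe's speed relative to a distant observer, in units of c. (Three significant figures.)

Apply u = (u'+v)/(1+u'v) twice. Probe in the mothership frame: (0.611+0.454)/(1+0.611·0.454) = 1.065/1.277394 = 0.83373c.
That velocity, transformed to the rest frame of a distant observer: (0.83373+0.7731)/(1+0.83373·0.7731) = 1.60683/1.644556663 = 0.97706c.

0.977c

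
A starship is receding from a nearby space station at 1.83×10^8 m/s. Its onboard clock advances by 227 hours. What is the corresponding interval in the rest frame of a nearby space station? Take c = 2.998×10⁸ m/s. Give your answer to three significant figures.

287 hours

β = v/c = (1.83×10^8 m/s)/(2.998×10⁸ m/s) = 0.610407.
β² = 0.3725967, so γ = 1/√0.6274033 = 1.2625.
The onboard clock measures proper time, so the interval in the rest frame of a nearby space station is dilated: Δt = γ·Δτ = 1.2625 × 227 hours = 287 hours.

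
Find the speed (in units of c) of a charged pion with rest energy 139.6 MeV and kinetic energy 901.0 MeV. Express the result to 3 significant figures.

γ = 1 + K/(mc²) = 1 + 901.0/139.6 = 7.4542.
β = √(1 − 1/γ²) = √(1 − 0.0179969) = √0.9820031 = 0.991.

0.991c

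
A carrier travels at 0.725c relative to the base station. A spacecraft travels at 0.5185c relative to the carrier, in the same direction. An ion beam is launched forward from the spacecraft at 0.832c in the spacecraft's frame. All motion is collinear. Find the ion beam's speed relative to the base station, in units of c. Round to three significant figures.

0.991c

First combine the ion beam and spacecraft (S''→S'): u₁ = (0.832 + 0.5185)/(1 + 0.832×0.5185) = 1.3505/1.431392 = 0.94349.
Then combine with the carrier (S'→S): u = (0.94349 + 0.725)/(1 + 0.94349×0.725) = 1.66849/1.68403025 = 0.99077.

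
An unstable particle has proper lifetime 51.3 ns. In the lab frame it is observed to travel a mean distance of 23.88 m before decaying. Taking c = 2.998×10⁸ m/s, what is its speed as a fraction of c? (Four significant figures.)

0.8407c

Lab distance = (lab lifetime)·v = γτ·βc, so βγ = d/(cτ) = 23.88/(2.998×10⁸ × 5.130×10^-8) = 1.5527.
With βγ = 1.5527: γ² = 1 + (βγ)² = 3.41088, and β = (βγ)/γ = 1.5527/1.84686 = 0.8407.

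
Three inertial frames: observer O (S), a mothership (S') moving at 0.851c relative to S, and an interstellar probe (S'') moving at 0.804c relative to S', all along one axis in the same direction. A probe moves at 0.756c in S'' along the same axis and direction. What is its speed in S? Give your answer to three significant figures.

First combine the probe and interstellar probe (S''→S'): u₁ = (0.756 + 0.804)/(1 + 0.756×0.804) = 1.56/1.607824 = 0.97026.
Then combine with the mothership (S'→S): u = (0.97026 + 0.851)/(1 + 0.97026×0.851) = 1.82126/1.82569126 = 0.99757.

0.998c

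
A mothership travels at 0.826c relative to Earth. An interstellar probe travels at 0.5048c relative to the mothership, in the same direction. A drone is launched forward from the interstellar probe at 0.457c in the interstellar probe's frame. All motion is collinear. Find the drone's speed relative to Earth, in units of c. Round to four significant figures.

0.9769c

First combine the drone and interstellar probe (S''→S'): u₁ = (0.457 + 0.5048)/(1 + 0.457×0.5048) = 0.9618/1.2306936 = 0.78151.
Then combine with the mothership (S'→S): u = (0.78151 + 0.826)/(1 + 0.78151×0.826) = 1.60751/1.64552726 = 0.9769.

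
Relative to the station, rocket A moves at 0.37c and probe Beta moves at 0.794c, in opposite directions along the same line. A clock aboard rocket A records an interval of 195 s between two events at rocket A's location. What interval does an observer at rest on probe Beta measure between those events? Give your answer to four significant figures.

Speed of rocket A in probe Beta's frame: u = (v_A + v_B)/(1 + v_A v_B/c²) = (0.37 + 0.794)/(1 + 0.37×0.794) = 1.164/1.29378 = 0.89969; |u| = 0.89969c.
γ for this relative speed: γ = 1/√(1 − 0.809442) = 2.2908.
Rocket A's interval is proper; time dilation gives Δt_B = γΔτ = 2.2908 × 195 s = 446.7 s.

446.7 s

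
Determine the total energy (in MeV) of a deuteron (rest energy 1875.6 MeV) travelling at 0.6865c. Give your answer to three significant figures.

Lorentz factor: γ = (1 − 0.47128225)^(−1/2) = 1.3753.
Total energy: E = γmc² = 1.3753 × 1875.6 MeV = 2580 MeV.

2580 MeV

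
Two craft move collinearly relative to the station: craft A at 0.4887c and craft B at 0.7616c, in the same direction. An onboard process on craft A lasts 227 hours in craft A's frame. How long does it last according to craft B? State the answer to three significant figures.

Transform craft A's velocity into craft B's frame: (0.4887 − 0.7616)/(1 − 0.4887·0.7616) = −0.2729/0.62780608, so the relative speed is 0.43469c.
At |u| = 0.43469c, γ = (1 − 0.188955)^(−1/2) = 1.1104.
The clock on craft A records proper time, so craft B measures Δt = γΔτ = 1.1104 × 227 = 252 hours.

252 hours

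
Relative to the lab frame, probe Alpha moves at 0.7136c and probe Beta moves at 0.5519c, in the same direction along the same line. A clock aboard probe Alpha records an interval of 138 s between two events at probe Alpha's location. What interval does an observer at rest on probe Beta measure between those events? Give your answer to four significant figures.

Transform probe Alpha's velocity into probe Beta's frame: (0.7136 − 0.5519)/(1 − 0.7136·0.5519) = 0.1617/0.60616416, so the relative speed is 0.26676c.
At |u| = 0.26676c, γ = (1 − 0.0711609)^(−1/2) = 1.0376.
Probe Alpha's interval is proper; time dilation gives Δt_B = γΔτ = 1.0376 × 138 s = 143.2 s.

143.2 s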